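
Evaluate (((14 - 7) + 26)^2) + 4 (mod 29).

20

14 - 7 = 7
7 + 26 = 33 ≡ 4 (mod 29)
(4)^2 ≡ 16 (mod 29)
16 + 4 = 20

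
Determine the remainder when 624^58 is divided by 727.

114

By square-and-multiply:
58 in binary is 111010, i.e. 58 = 32 + 16 + 8 + 2.
624^1 ≡ 624 (mod 727)
624^2 ≡ 624^2 = 389376 ≡ 431 (mod 727)
624^4 ≡ 431^2 = 185761 ≡ 376 (mod 727)
624^8 ≡ 376^2 = 141376 ≡ 338 (mod 727)
624^16 ≡ 338^2 = 114244 ≡ 105 (mod 727)
624^32 ≡ 105^2 = 11025 ≡ 120 (mod 727)
624^58 = 624^32 * 624^16 * 624^8 * 624^2 ≡ 120 * 105 * 338 * 431 (mod 727).
Accumulate the product:
120 * 105 = 12600 ≡ 241
241 * 338 = 81458 ≡ 34
34 * 431 = 14654 ≡ 114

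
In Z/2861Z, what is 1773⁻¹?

Apply the Euclidean algorithm and back-substitute:
2861 = 1×1773 + 1088
1773 = 1×1088 + 685
1088 = 1×685 + 403
685 = 1×403 + 282
403 = 1×282 + 121
282 = 2×121 + 40
121 = 3×40 + 1
40 = 40×1 + 0
gcd(1773, 2861) = 1, so the inverse exists.
Back-substitute for 1:
1 = 1×121 − 3×40
  = −3×282 + 7×121
  = 7×403 − 10×282
  = −10×685 + 17×403
  = 17×1088 − 27×685
  = −27×1773 + 44×1088
  = 44×2861 − 71×1773
So 1773⁻¹ ≡ −71 ≡ 2790 (mod 2861).

2790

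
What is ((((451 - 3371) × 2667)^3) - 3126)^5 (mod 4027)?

451 - 3371 = -2920 ≡ 1107 (mod 4027)
1107 × 2667 = 2952369 ≡ 578 (mod 4027)
(578)^3 ≡ 1875 (mod 4027)
1875 - 3126 = -1251 ≡ 2776 (mod 4027)
(2776)^5 ≡ 1541 (mod 4027)

1541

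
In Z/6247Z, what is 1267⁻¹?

355

By the extended Euclidean algorithm:
6247 = 4·1267 + 1179
1267 = 1·1179 + 88
1179 = 13·88 + 35
88 = 2·35 + 18
35 = 1·18 + 17
18 = 1·17 + 1
17 = 17·1 + 0
gcd(1267, 6247) = 1, so the inverse exists.
Back-substitute for 1:
1 = 1·18 − 1·17
  = −1·35 + 2·18
  = 2·88 − 5·35
  = −5·1179 + 67·88
  = 67·1267 − 72·1179
  = −72·6247 + 355·1267
So 1267⁻¹ ≡ 355 (mod 6247).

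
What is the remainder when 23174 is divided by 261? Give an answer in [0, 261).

23174 = 88·261 + 206, so 23174 ≡ 206 (mod 261).

206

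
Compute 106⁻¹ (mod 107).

106

Run the extended Euclidean algorithm:
107 = 1·106 + 1
106 = 106·1 + 0
gcd(106, 107) = 1, so the inverse exists.
Bézout: 1 = 1·107 − 1·106.
So 106⁻¹ ≡ −1 ≡ 106 (mod 107).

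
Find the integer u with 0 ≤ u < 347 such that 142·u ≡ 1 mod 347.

Run the extended Euclidean algorithm:
347 = 2×142 + 63
142 = 2×63 + 16
63 = 3×16 + 15
16 = 1×15 + 1
15 = 15×1 + 0
gcd(142, 347) = 1, so the inverse exists.
Back-substitute for 1:
1 = 1×16 − 1×15
  = −1×63 + 4×16
  = 4×142 − 9×63
  = −9×347 + 22×142
So 142⁻¹ ≡ 22 (mod 347).

22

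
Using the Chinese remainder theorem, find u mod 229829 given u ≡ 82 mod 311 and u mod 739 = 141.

37091

311⁻¹ mod 739: 311*240 ≡ 1 (mod 739), so 311⁻¹ ≡ 240.
u = 82 + 311*((141 − 82)*240 mod 739) = 82 + 311*119 = 37091.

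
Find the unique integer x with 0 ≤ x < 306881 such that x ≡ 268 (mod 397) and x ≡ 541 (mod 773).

10590

397⁻¹ mod 773: 397·405 ≡ 1 (mod 773), so 397⁻¹ ≡ 405.
x = 268 + 397·((541 − 268)·405 mod 773) = 268 + 397·26 = 10590.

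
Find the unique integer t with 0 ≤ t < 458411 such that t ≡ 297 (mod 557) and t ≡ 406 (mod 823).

557⁻¹ mod 823: 557*461 ≡ 1 (mod 823), so 557⁻¹ ≡ 461.
t = 297 + 557*((406 − 297)*461 mod 823) = 297 + 557*46 = 25919.

25919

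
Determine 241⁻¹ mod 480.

480 = 1·241 + 239
241 = 1·239 + 2
239 = 119·2 + 1
2 = 2·1 + 0
gcd(241, 480) = 1, so the inverse exists.
Back-substitute for 1:
1 = 1·239 − 119·2
  = −119·241 + 120·239
  = 120·480 − 239·241
So 241⁻¹ ≡ −239 ≡ 241 (mod 480).

241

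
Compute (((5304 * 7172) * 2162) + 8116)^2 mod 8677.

4949

5304 * 7172 = 38040288 ≡ 320 (mod 8677)
320 * 2162 = 691840 ≡ 6357 (mod 8677)
6357 + 8116 = 14473 ≡ 5796 (mod 8677)
(5796)^2 ≡ 4949 (mod 8677)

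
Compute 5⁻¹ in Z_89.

Apply the Euclidean algorithm and back-substitute:
89 = 17×5 + 4
5 = 1×4 + 1
4 = 4×1 + 0
gcd(5, 89) = 1, so the inverse exists.
Back-substitute for 1:
1 = 1×5 − 1×4
  = −1×89 + 18×5
So 5⁻¹ ≡ 18 (mod 89).

18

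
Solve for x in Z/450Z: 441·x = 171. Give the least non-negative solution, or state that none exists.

31

gcd(441, 450) = 9, and 9 | 171, so solutions exist.
Divide through by 9: 49·x mod 50 = 19.
49⁻¹ ≡ 49 (mod 50).
x ≡ 49·19 ≡ 31 (mod 50).
The smallest non-negative solution is x = 31.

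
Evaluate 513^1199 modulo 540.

297

By square-and-multiply:
1199 in binary is 10010101111, i.e. 1199 = 1024 + 128 + 32 + 8 + 4 + 2 + 1.
513^1 ≡ 513 (mod 540)
513^2 ≡ 513^2 = 263169 ≡ 189 (mod 540)
513^4 ≡ 189^2 = 35721 ≡ 81 (mod 540)
513^8 ≡ 81^2 = 6561 ≡ 81 (mod 540)
513^16 ≡ 81^2 = 6561 ≡ 81 (mod 540)
513^32 ≡ 81^2 = 6561 ≡ 81 (mod 540)
513^64 ≡ 81^2 = 6561 ≡ 81 (mod 540)
513^128 ≡ 81^2 = 6561 ≡ 81 (mod 540)
513^256 ≡ 81^2 = 6561 ≡ 81 (mod 540)
513^512 ≡ 81^2 = 6561 ≡ 81 (mod 540)
513^1024 ≡ 81^2 = 6561 ≡ 81 (mod 540)
513^1199 = 513^1024 * 513^128 * 513^32 * 513^8 * 513^4 * 513^2 * 513^1 ≡ 81 * 81 * 81 * 81 * 81 * 189 * 513 (mod 540).
Accumulate the product:
81 * 81 = 6561 ≡ 81
81 * 81 = 6561 ≡ 81
81 * 81 = 6561 ≡ 81
81 * 81 = 6561 ≡ 81
81 * 189 = 15309 ≡ 189
189 * 513 = 96957 ≡ 297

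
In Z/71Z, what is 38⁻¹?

43

71 = 1×38 + 33
38 = 1×33 + 5
33 = 6×5 + 3
5 = 1×3 + 2
3 = 1×2 + 1
2 = 2×1 + 0
gcd(38, 71) = 1, so the inverse exists.
Back-substitute for 1:
1 = 1×3 − 1×2
  = −1×5 + 2×3
  = 2×33 − 13×5
  = −13×38 + 15×33
  = 15×71 − 28×38
So 38⁻¹ ≡ −28 ≡ 43 (mod 71).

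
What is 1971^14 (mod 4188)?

14 in binary is 1110, i.e. 14 = 8 + 4 + 2.
1971^1 ≡ 1971 (mod 4188)
1971^2 ≡ 1971^2 = 3884841 ≡ 2565 (mod 4188)
1971^4 ≡ 2565^2 = 6579225 ≡ 4065 (mod 4188)
1971^8 ≡ 4065^2 = 16524225 ≡ 2565 (mod 4188)
1971^14 = 1971^8 · 1971^4 · 1971^2 ≡ 2565 · 4065 · 2565 (mod 4188).
Accumulate the product:
2565 · 4065 = 10426725 ≡ 2793
2793 · 2565 = 7164045 ≡ 2565

2565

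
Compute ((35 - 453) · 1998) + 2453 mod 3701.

35 - 453 = -418 ≡ 3283 (mod 3701)
3283 · 1998 = 6559434 ≡ 1262 (mod 3701)
1262 + 2453 = 3715 ≡ 14 (mod 3701)

14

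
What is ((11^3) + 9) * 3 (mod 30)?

(11)^3 ≡ 11 (mod 30)
11 + 9 = 20
20 * 3 = 60 ≡ 0 (mod 30)

0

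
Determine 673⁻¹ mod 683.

478

683 = 1*673 + 10
673 = 67*10 + 3
10 = 3*3 + 1
3 = 3*1 + 0
gcd(673, 683) = 1, so the inverse exists.
Bézout: 1 = 202*683 − 205*673.
So 673⁻¹ ≡ −205 ≡ 478 (mod 683).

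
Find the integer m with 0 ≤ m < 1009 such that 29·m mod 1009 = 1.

174

1009 = 34*29 + 23
29 = 1*23 + 6
23 = 3*6 + 5
6 = 1*5 + 1
5 = 5*1 + 0
gcd(29, 1009) = 1, so the inverse exists.
Bézout: 1 = −5*1009 + 174*29.
So 29⁻¹ ≡ 174 (mod 1009).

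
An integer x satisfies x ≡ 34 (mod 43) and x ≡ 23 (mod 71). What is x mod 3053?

43⁻¹ mod 71: 43×38 ≡ 1 (mod 71), so 43⁻¹ ≡ 38.
x = 34 + 43×((23 − 34)×38 mod 71) = 34 + 43×8 = 378.
Check: 378 mod 43 = 34, 378 mod 71 = 23. ✓

378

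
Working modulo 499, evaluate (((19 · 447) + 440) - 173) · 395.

19 · 447 = 8493 ≡ 10 (mod 499)
10 + 440 = 450
450 - 173 = 277
277 · 395 = 109415 ≡ 134 (mod 499)

134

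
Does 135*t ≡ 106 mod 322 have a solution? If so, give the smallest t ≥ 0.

256

gcd(135, 322) = 1, so a unique solution mod 322 exists.
135⁻¹ ≡ 291 (mod 322).
t ≡ 291*106 ≡ 256 (mod 322).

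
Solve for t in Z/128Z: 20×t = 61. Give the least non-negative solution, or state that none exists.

no solution

gcd(20, 128) = 4, and 4 does not divide 61.
So the congruence has no solution.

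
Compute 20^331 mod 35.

20

Compute successive squares:
331 in binary is 101001011, i.e. 331 = 256 + 64 + 8 + 2 + 1.
20^1 ≡ 20 (mod 35)
20^2 ≡ 20^2 = 400 ≡ 15 (mod 35)
20^4 ≡ 15^2 = 225 ≡ 15 (mod 35)
20^8 ≡ 15^2 = 225 ≡ 15 (mod 35)
20^16 ≡ 15^2 = 225 ≡ 15 (mod 35)
20^32 ≡ 15^2 = 225 ≡ 15 (mod 35)
20^64 ≡ 15^2 = 225 ≡ 15 (mod 35)
20^128 ≡ 15^2 = 225 ≡ 15 (mod 35)
20^256 ≡ 15^2 = 225 ≡ 15 (mod 35)
20^331 = 20^256 × 20^64 × 20^8 × 20^2 × 20^1 ≡ 15 × 15 × 15 × 15 × 20 (mod 35).
Accumulate the product:
15 × 15 = 225 ≡ 15
15 × 15 = 225 ≡ 15
15 × 15 = 225 ≡ 15
15 × 20 = 300 ≡ 20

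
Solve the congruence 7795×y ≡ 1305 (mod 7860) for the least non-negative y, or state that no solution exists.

1431

gcd(7795, 7860) = 5, and 5 | 1305, so solutions exist.
Divide through by 5: 1559×y mod 1572 = 261.
1559⁻¹ ≡ 1451 (mod 1572).
y ≡ 1451×261 ≡ 1431 (mod 1572).
The smallest non-negative solution is y = 1431.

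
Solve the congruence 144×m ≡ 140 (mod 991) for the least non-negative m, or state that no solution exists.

gcd(144, 991) = 1, so a unique solution mod 991 exists.
144⁻¹ ≡ 117 (mod 991).
m ≡ 117×140 ≡ 524 (mod 991).

524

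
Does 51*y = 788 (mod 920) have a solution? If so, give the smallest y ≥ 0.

gcd(51, 920) = 1, so a unique solution mod 920 exists.
51⁻¹ ≡ 451 (mod 920).
y ≡ 451*788 ≡ 268 (mod 920).

268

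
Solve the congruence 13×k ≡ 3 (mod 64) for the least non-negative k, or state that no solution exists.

15

gcd(13, 64) = 1, so a unique solution mod 64 exists.
13⁻¹ ≡ 5 (mod 64).
k ≡ 5×3 ≡ 15 (mod 64).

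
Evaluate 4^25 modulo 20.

Compute successive squares:
4^1 ≡ 4 (mod 20)
4^2 ≡ 4^2 = 16 (mod 20)
4^4 ≡ 16^2 = 256 ≡ 16 (mod 20)
4^8 ≡ 16^2 = 256 ≡ 16 (mod 20)
4^16 ≡ 16^2 = 256 ≡ 16 (mod 20)
4^25 = 4^16 * 4^8 * 4^1 ≡ 16 * 16 * 4 (mod 20).
Accumulate the product:
16 * 16 = 256 ≡ 16
16 * 4 = 64 ≡ 4

4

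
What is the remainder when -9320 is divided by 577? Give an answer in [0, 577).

489

-9320 = -17×577 + 489, so -9320 ≡ 489 (mod 577).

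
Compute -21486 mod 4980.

-21486 = -5×4980 + 3414, so -21486 ≡ 3414 (mod 4980).

3414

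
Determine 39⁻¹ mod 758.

311

Run the extended Euclidean algorithm:
758 = 19*39 + 17
39 = 2*17 + 5
17 = 3*5 + 2
5 = 2*2 + 1
2 = 2*1 + 0
gcd(39, 758) = 1, so the inverse exists.
Bézout: 1 = −16*758 + 311*39.
So 39⁻¹ ≡ 311 (mod 758).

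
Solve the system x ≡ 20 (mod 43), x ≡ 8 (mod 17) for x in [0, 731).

450

43⁻¹ mod 17: 43*2 ≡ 1 (mod 17), so 43⁻¹ ≡ 2.
x = 20 + 43*((8 − 20)*2 mod 17) = 20 + 43*10 = 450.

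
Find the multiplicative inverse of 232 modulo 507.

448

Apply the Euclidean algorithm and back-substitute:
507 = 2·232 + 43
232 = 5·43 + 17
43 = 2·17 + 9
17 = 1·9 + 8
9 = 1·8 + 1
8 = 8·1 + 0
gcd(232, 507) = 1, so the inverse exists.
Bézout: 1 = 27·507 − 59·232.
So 232⁻¹ ≡ −59 ≡ 448 (mod 507).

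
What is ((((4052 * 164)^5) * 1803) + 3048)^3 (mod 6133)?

4052 * 164 = 664528 ≡ 2164 (mod 6133)
(2164)^5 ≡ 790 (mod 6133)
790 * 1803 = 1424370 ≡ 1514 (mod 6133)
1514 + 3048 = 4562
(4562)^3 ≡ 2455 (mod 6133)

2455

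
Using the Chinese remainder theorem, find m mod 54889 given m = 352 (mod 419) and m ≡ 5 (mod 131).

419⁻¹ mod 131: 419×126 ≡ 1 (mod 131), so 419⁻¹ ≡ 126.
m = 352 + 419×((5 − 352)×126 mod 131) = 352 + 419×32 = 13760.

13760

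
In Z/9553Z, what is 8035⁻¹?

By the extended Euclidean algorithm:
9553 = 1·8035 + 1518
8035 = 5·1518 + 445
1518 = 3·445 + 183
445 = 2·183 + 79
183 = 2·79 + 25
79 = 3·25 + 4
25 = 6·4 + 1
4 = 4·1 + 0
gcd(8035, 9553) = 1, so the inverse exists.
Bézout: 1 = 1932·9553 − 2297·8035.
So 8035⁻¹ ≡ −2297 ≡ 7256 (mod 9553).

7256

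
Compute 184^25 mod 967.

958

By square-and-multiply:
25 in binary is 11001, i.e. 25 = 16 + 8 + 1.
184^1 ≡ 184 (mod 967)
184^2 ≡ 184^2 = 33856 ≡ 11 (mod 967)
184^4 ≡ 11^2 = 121 (mod 967)
184^8 ≡ 121^2 = 14641 ≡ 136 (mod 967)
184^16 ≡ 136^2 = 18496 ≡ 123 (mod 967)
184^25 = 184^16 · 184^8 · 184^1 ≡ 123 · 136 · 184 (mod 967).
Accumulate the product:
123 · 136 = 16728 ≡ 289
289 · 184 = 53176 ≡ 958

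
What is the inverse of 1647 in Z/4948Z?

2827

4948 = 3×1647 + 7
1647 = 235×7 + 2
7 = 3×2 + 1
2 = 2×1 + 0
gcd(1647, 4948) = 1, so the inverse exists.
Bézout: 1 = 706×4948 − 2121×1647.
So 1647⁻¹ ≡ −2121 ≡ 2827 (mod 4948).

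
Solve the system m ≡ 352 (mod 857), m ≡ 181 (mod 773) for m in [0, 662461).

116904

857⁻¹ mod 773: 857·727 ≡ 1 (mod 773), so 857⁻¹ ≡ 727.
m = 352 + 857·((181 − 352)·727 mod 773) = 352 + 857·136 = 116904.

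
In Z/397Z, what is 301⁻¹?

153

397 = 1·301 + 96
301 = 3·96 + 13
96 = 7·13 + 5
13 = 2·5 + 3
5 = 1·3 + 2
3 = 1·2 + 1
2 = 2·1 + 0
gcd(301, 397) = 1, so the inverse exists.
Back-substitute for 1:
1 = 1·3 − 1·2
  = −1·5 + 2·3
  = 2·13 − 5·5
  = −5·96 + 37·13
  = 37·301 − 116·96
  = −116·397 + 153·301
So 301⁻¹ ≡ 153 (mod 397).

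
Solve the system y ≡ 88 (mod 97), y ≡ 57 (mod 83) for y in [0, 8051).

97⁻¹ mod 83: 97·6 ≡ 1 (mod 83), so 97⁻¹ ≡ 6.
y = 88 + 97·((57 − 88)·6 mod 83) = 88 + 97·63 = 6199.

6199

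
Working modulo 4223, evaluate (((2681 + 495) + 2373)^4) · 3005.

2681 + 495 = 3176
3176 + 2373 = 5549 ≡ 1326 (mod 4223)
(1326)^4 ≡ 2090 (mod 4223)
2090 · 3005 = 6280450 ≡ 849 (mod 4223)

849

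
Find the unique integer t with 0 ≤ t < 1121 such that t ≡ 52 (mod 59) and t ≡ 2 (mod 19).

59⁻¹ mod 19: 59*10 ≡ 1 (mod 19), so 59⁻¹ ≡ 10.
t = 52 + 59*((2 − 52)*10 mod 19) = 52 + 59*13 = 819.
Check: 819 mod 59 = 52, 819 mod 19 = 2. ✓

819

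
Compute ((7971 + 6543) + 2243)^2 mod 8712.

577

7971 + 6543 = 14514 ≡ 5802 (mod 8712)
5802 + 2243 = 8045
(8045)^2 ≡ 577 (mod 8712)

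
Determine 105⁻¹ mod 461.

281

461 = 4*105 + 41
105 = 2*41 + 23
41 = 1*23 + 18
23 = 1*18 + 5
18 = 3*5 + 3
5 = 1*3 + 2
3 = 1*2 + 1
2 = 2*1 + 0
gcd(105, 461) = 1, so the inverse exists.
Back-substitute for 1:
1 = 1*3 − 1*2
  = −1*5 + 2*3
  = 2*18 − 7*5
  = −7*23 + 9*18
  = 9*41 − 16*23
  = −16*105 + 41*41
  = 41*461 − 180*105
So 105⁻¹ ≡ −180 ≡ 281 (mod 461).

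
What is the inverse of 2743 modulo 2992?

Apply the Euclidean algorithm and back-substitute:
2992 = 1·2743 + 249
2743 = 11·249 + 4
249 = 62·4 + 1
4 = 4·1 + 0
gcd(2743, 2992) = 1, so the inverse exists.
Back-substitute for 1:
1 = 1·249 − 62·4
  = −62·2743 + 683·249
  = 683·2992 − 745·2743
So 2743⁻¹ ≡ −745 ≡ 2247 (mod 2992).

2247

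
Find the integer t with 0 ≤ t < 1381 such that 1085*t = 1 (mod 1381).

1381 = 1×1085 + 296
1085 = 3×296 + 197
296 = 1×197 + 99
197 = 1×99 + 98
99 = 1×98 + 1
98 = 98×1 + 0
gcd(1085, 1381) = 1, so the inverse exists.
Back-substitute for 1:
1 = 1×99 − 1×98
  = −1×197 + 2×99
  = 2×296 − 3×197
  = −3×1085 + 11×296
  = 11×1381 − 14×1085
So 1085⁻¹ ≡ −14 ≡ 1367 (mod 1381).

1367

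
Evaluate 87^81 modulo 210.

Using repeated squaring:
81 in binary is 1010001, i.e. 81 = 64 + 16 + 1.
87^1 ≡ 87 (mod 210)
87^2 ≡ 87^2 = 7569 ≡ 9 (mod 210)
87^4 ≡ 9^2 = 81 (mod 210)
87^8 ≡ 81^2 = 6561 ≡ 51 (mod 210)
87^16 ≡ 51^2 = 2601 ≡ 81 (mod 210)
87^32 ≡ 81^2 = 6561 ≡ 51 (mod 210)
87^64 ≡ 51^2 = 2601 ≡ 81 (mod 210)
87^81 = 87^64 · 87^16 · 87^1 ≡ 81 · 81 · 87 (mod 210).
Accumulate the product:
81 · 81 = 6561 ≡ 51
51 · 87 = 4437 ≡ 27

27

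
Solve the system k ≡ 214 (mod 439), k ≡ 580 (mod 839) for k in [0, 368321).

178448

439⁻¹ mod 839: 439*753 ≡ 1 (mod 839), so 439⁻¹ ≡ 753.
k = 214 + 439*((580 − 214)*753 mod 839) = 214 + 439*406 = 178448.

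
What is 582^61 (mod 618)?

61 in binary is 111101, i.e. 61 = 32 + 16 + 8 + 4 + 1.
582^1 ≡ 582 (mod 618)
582^2 ≡ 582^2 = 338724 ≡ 60 (mod 618)
582^4 ≡ 60^2 = 3600 ≡ 510 (mod 618)
582^8 ≡ 510^2 = 260100 ≡ 540 (mod 618)
582^16 ≡ 540^2 = 291600 ≡ 522 (mod 618)
582^32 ≡ 522^2 = 272484 ≡ 564 (mod 618)
582^61 = 582^32 × 582^16 × 582^8 × 582^4 × 582^1 ≡ 564 × 522 × 540 × 510 × 582 (mod 618).
Accumulate the product:
564 × 522 = 294408 ≡ 240
240 × 540 = 129600 ≡ 438
438 × 510 = 223380 ≡ 282
282 × 582 = 164124 ≡ 354

354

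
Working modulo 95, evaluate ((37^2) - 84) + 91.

(37)^2 ≡ 39 (mod 95)
39 - 84 = -45 ≡ 50 (mod 95)
50 + 91 = 141 ≡ 46 (mod 95)

46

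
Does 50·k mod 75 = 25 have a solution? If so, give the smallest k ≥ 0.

gcd(50, 75) = 25, and 25 | 25, so solutions exist.
Divide through by 25: 2·k mod 3 = 1.
2⁻¹ ≡ 2 (mod 3).
k ≡ 2·1 ≡ 2 (mod 3).
The smallest non-negative solution is k = 2.

2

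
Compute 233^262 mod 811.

270

Using repeated squaring:
262 in binary is 100000110, i.e. 262 = 256 + 4 + 2.
233^1 ≡ 233 (mod 811)
233^2 ≡ 233^2 = 54289 ≡ 763 (mod 811)
233^4 ≡ 763^2 = 582169 ≡ 682 (mod 811)
233^8 ≡ 682^2 = 465124 ≡ 421 (mod 811)
233^16 ≡ 421^2 = 177241 ≡ 443 (mod 811)
233^32 ≡ 443^2 = 196249 ≡ 798 (mod 811)
233^64 ≡ 798^2 = 636804 ≡ 169 (mod 811)
233^128 ≡ 169^2 = 28561 ≡ 176 (mod 811)
233^256 ≡ 176^2 = 30976 ≡ 158 (mod 811)
233^262 = 233^256 * 233^4 * 233^2 ≡ 158 * 682 * 763 (mod 811).
Accumulate the product:
158 * 682 = 107756 ≡ 704
704 * 763 = 537152 ≡ 270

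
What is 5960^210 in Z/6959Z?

Using repeated squaring:
5960^1 ≡ 5960 (mod 6959)
5960^2 ≡ 5960^2 = 35521600 ≡ 2864 (mod 6959)
5960^4 ≡ 2864^2 = 8202496 ≡ 4794 (mod 6959)
5960^8 ≡ 4794^2 = 22982436 ≡ 3818 (mod 6959)
5960^16 ≡ 3818^2 = 14577124 ≡ 4978 (mod 6959)
5960^32 ≡ 4978^2 = 24780484 ≡ 6444 (mod 6959)
5960^64 ≡ 6444^2 = 41525136 ≡ 783 (mod 6959)
5960^128 ≡ 783^2 = 613089 ≡ 697 (mod 6959)
5960^210 = 5960^128 × 5960^64 × 5960^16 × 5960^2 ≡ 697 × 783 × 4978 × 2864 (mod 6959).
Accumulate the product:
697 × 783 = 545751 ≡ 2949
2949 × 4978 = 14680122 ≡ 3591
3591 × 2864 = 10284624 ≡ 6181

6181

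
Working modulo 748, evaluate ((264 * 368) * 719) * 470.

396

264 * 368 = 97152 ≡ 660 (mod 748)
660 * 719 = 474540 ≡ 308 (mod 748)
308 * 470 = 144760 ≡ 396 (mod 748)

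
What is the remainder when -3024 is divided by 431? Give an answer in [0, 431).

-3024 = -8*431 + 424, so -3024 ≡ 424 (mod 431).

424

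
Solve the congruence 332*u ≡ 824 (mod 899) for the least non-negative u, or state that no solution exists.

804

gcd(332, 899) = 1, so a unique solution mod 899 exists.
332⁻¹ ≡ 241 (mod 899).
u ≡ 241*824 ≡ 804 (mod 899).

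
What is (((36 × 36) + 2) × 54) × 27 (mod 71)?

36 × 36 = 1296 ≡ 18 (mod 71)
18 + 2 = 20
20 × 54 = 1080 ≡ 15 (mod 71)
15 × 27 = 405 ≡ 50 (mod 71)

50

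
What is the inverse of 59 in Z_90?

29

90 = 1·59 + 31
59 = 1·31 + 28
31 = 1·28 + 3
28 = 9·3 + 1
3 = 3·1 + 0
gcd(59, 90) = 1, so the inverse exists.
Bézout: 1 = −19·90 + 29·59.
So 59⁻¹ ≡ 29 (mod 90).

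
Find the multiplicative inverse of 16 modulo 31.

Run the extended Euclidean algorithm:
31 = 1·16 + 15
16 = 1·15 + 1
15 = 15·1 + 0
gcd(16, 31) = 1, so the inverse exists.
Bézout: 1 = −1·31 + 2·16.
So 16⁻¹ ≡ 2 (mod 31).

2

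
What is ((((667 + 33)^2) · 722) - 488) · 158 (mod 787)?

743

667 + 33 = 700
(700)^2 ≡ 486 (mod 787)
486 · 722 = 350892 ≡ 677 (mod 787)
677 - 488 = 189
189 · 158 = 29862 ≡ 743 (mod 787)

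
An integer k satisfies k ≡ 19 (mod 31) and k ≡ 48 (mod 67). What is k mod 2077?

1321

31⁻¹ mod 67: 31·13 ≡ 1 (mod 67), so 31⁻¹ ≡ 13.
k = 19 + 31·((48 − 19)·13 mod 67) = 19 + 31·42 = 1321.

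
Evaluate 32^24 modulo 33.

Compute successive squares:
24 in binary is 11000, i.e. 24 = 16 + 8.
32^1 ≡ 32 (mod 33)
32^2 ≡ 32^2 = 1024 ≡ 1 (mod 33)
32^4 ≡ 1^2 = 1 (mod 33)
32^8 ≡ 1^2 = 1 (mod 33)
32^16 ≡ 1^2 = 1 (mod 33)
32^24 = 32^16 · 32^8 ≡ 1 · 1 (mod 33).
1 · 1 = 1 ≡ 1 (mod 33).

1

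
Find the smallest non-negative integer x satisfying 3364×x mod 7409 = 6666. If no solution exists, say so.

gcd(3364, 7409) = 1, so a unique solution mod 7409 exists.
3364⁻¹ ≡ 4156 (mod 7409).
x ≡ 4156×6666 ≡ 1645 (mod 7409).

1645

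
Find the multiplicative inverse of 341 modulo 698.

Run the extended Euclidean algorithm:
698 = 2*341 + 16
341 = 21*16 + 5
16 = 3*5 + 1
5 = 5*1 + 0
gcd(341, 698) = 1, so the inverse exists.
Bézout: 1 = 64*698 − 131*341.
So 341⁻¹ ≡ −131 ≡ 567 (mod 698).

567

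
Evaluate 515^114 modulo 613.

By square-and-multiply:
515^1 ≡ 515 (mod 613)
515^2 ≡ 515^2 = 265225 ≡ 409 (mod 613)
515^4 ≡ 409^2 = 167281 ≡ 545 (mod 613)
515^8 ≡ 545^2 = 297025 ≡ 333 (mod 613)
515^16 ≡ 333^2 = 110889 ≡ 549 (mod 613)
515^32 ≡ 549^2 = 301401 ≡ 418 (mod 613)
515^64 ≡ 418^2 = 174724 ≡ 19 (mod 613)
515^114 = 515^64 * 515^32 * 515^16 * 515^2 ≡ 19 * 418 * 549 * 409 (mod 613).
Accumulate the product:
19 * 418 = 7942 ≡ 586
586 * 549 = 321714 ≡ 502
502 * 409 = 205318 ≡ 576

576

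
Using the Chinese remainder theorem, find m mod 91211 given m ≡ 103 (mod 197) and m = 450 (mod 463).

70826

197⁻¹ mod 463: 197×416 ≡ 1 (mod 463), so 197⁻¹ ≡ 416.
m = 103 + 197×((450 − 103)×416 mod 463) = 103 + 197×359 = 70826.
Check: 70826 mod 197 = 103, 70826 mod 463 = 450. ✓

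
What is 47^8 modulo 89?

By square-and-multiply:
47^1 ≡ 47 (mod 89)
47^2 ≡ 47^2 = 2209 ≡ 73 (mod 89)
47^4 ≡ 73^2 = 5329 ≡ 78 (mod 89)
47^8 ≡ 78^2 = 6084 ≡ 32 (mod 89)
So 47^8 ≡ 32 (mod 89).

32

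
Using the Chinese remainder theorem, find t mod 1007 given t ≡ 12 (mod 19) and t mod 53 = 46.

1000

19⁻¹ mod 53: 19*14 ≡ 1 (mod 53), so 19⁻¹ ≡ 14.
t = 12 + 19*((46 − 12)*14 mod 53) = 12 + 19*52 = 1000.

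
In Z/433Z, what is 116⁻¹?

56

Apply the Euclidean algorithm and back-substitute:
433 = 3·116 + 85
116 = 1·85 + 31
85 = 2·31 + 23
31 = 1·23 + 8
23 = 2·8 + 7
8 = 1·7 + 1
7 = 7·1 + 0
gcd(116, 433) = 1, so the inverse exists.
Back-substitute for 1:
1 = 1·8 − 1·7
  = −1·23 + 3·8
  = 3·31 − 4·23
  = −4·85 + 11·31
  = 11·116 − 15·85
  = −15·433 + 56·116
So 116⁻¹ ≡ 56 (mod 433).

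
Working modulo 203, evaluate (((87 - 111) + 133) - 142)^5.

87 - 111 = -24 ≡ 179 (mod 203)
179 + 133 = 312 ≡ 109 (mod 203)
109 - 142 = -33 ≡ 170 (mod 203)
(170)^5 ≡ 165 (mod 203)

165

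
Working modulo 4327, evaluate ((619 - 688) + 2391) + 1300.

619 - 688 = -69 ≡ 4258 (mod 4327)
4258 + 2391 = 6649 ≡ 2322 (mod 4327)
2322 + 1300 = 3622

3622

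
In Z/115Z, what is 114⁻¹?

115 = 1·114 + 1
114 = 114·1 + 0
gcd(114, 115) = 1, so the inverse exists.
Back-substitute for 1:
1 = 1·115 − 1·114
So 114⁻¹ ≡ −1 ≡ 114 (mod 115).

114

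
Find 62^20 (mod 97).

61

20 in binary is 10100, i.e. 20 = 16 + 4.
62^1 ≡ 62 (mod 97)
62^2 ≡ 62^2 = 3844 ≡ 61 (mod 97)
62^4 ≡ 61^2 = 3721 ≡ 35 (mod 97)
62^8 ≡ 35^2 = 1225 ≡ 61 (mod 97)
62^16 ≡ 61^2 = 3721 ≡ 35 (mod 97)
62^20 = 62^16 × 62^4 ≡ 35 × 35 (mod 97).
35 × 35 = 1225 ≡ 61 (mod 97).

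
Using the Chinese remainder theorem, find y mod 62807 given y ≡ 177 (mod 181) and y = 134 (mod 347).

53572

181⁻¹ mod 347: 181*324 ≡ 1 (mod 347), so 181⁻¹ ≡ 324.
y = 177 + 181*((134 − 177)*324 mod 347) = 177 + 181*295 = 53572.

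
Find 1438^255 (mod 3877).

317

By square-and-multiply:
255 in binary is 11111111, i.e. 255 = 128 + 64 + 32 + 16 + 8 + 4 + 2 + 1.
1438^1 ≡ 1438 (mod 3877)
1438^2 ≡ 1438^2 = 2067844 ≡ 1403 (mod 3877)
1438^4 ≡ 1403^2 = 1968409 ≡ 2770 (mod 3877)
1438^8 ≡ 2770^2 = 7672900 ≡ 317 (mod 3877)
1438^16 ≡ 317^2 = 100489 ≡ 3564 (mod 3877)
1438^32 ≡ 3564^2 = 12702096 ≡ 1044 (mod 3877)
1438^64 ≡ 1044^2 = 1089936 ≡ 499 (mod 3877)
1438^128 ≡ 499^2 = 249001 ≡ 873 (mod 3877)
1438^255 = 1438^128 · 1438^64 · 1438^32 · 1438^16 · 1438^8 · 1438^4 · 1438^2 · 1438^1 ≡ 873 · 499 · 1044 · 3564 · 317 · 2770 · 1403 · 1438 (mod 3877).
Accumulate the product:
873 · 499 = 435627 ≡ 1403
1403 · 1044 = 1464732 ≡ 3103
3103 · 3564 = 11059092 ≡ 1888
1888 · 317 = 598496 ≡ 1438
1438 · 2770 = 3983260 ≡ 1581
1581 · 1403 = 2218143 ≡ 499
499 · 1438 = 717562 ≡ 317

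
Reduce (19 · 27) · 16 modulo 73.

19 · 27 = 513 ≡ 2 (mod 73)
2 · 16 = 32

32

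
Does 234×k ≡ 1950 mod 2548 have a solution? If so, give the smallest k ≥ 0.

41

gcd(234, 2548) = 26, and 26 | 1950, so solutions exist.
Divide through by 26: 9×k = 75 (mod 98).
9⁻¹ ≡ 11 (mod 98).
k ≡ 11×75 ≡ 41 (mod 98).
The smallest non-negative solution is k = 41.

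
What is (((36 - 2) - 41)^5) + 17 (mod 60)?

10

36 - 2 = 34
34 - 41 = -7 ≡ 53 (mod 60)
(53)^5 ≡ 53 (mod 60)
53 + 17 = 70 ≡ 10 (mod 60)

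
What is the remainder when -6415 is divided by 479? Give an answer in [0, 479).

-6415 = -14·479 + 291, so -6415 ≡ 291 (mod 479).

291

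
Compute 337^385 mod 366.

385 in binary is 110000001, i.e. 385 = 256 + 128 + 1.
337^1 ≡ 337 (mod 366)
337^2 ≡ 337^2 = 113569 ≡ 109 (mod 366)
337^4 ≡ 109^2 = 11881 ≡ 169 (mod 366)
337^8 ≡ 169^2 = 28561 ≡ 13 (mod 366)
337^16 ≡ 13^2 = 169 (mod 366)
337^32 ≡ 169^2 = 28561 ≡ 13 (mod 366)
337^64 ≡ 13^2 = 169 (mod 366)
337^128 ≡ 169^2 = 28561 ≡ 13 (mod 366)
337^256 ≡ 13^2 = 169 (mod 366)
337^385 = 337^256 * 337^128 * 337^1 ≡ 169 * 13 * 337 (mod 366).
Accumulate the product:
169 * 13 = 2197 ≡ 1
1 * 337 = 337

337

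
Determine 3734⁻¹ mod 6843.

Apply the Euclidean algorithm and back-substitute:
6843 = 1·3734 + 3109
3734 = 1·3109 + 625
3109 = 4·625 + 609
625 = 1·609 + 16
609 = 38·16 + 1
16 = 16·1 + 0
gcd(3734, 6843) = 1, so the inverse exists.
Bézout: 1 = 233·6843 − 427·3734.
So 3734⁻¹ ≡ −427 ≡ 6416 (mod 6843).

6416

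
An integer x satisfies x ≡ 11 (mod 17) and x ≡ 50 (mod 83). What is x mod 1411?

963

17⁻¹ mod 83: 17·44 ≡ 1 (mod 83), so 17⁻¹ ≡ 44.
x = 11 + 17·((50 − 11)·44 mod 83) = 11 + 17·56 = 963.
Check: 963 mod 17 = 11, 963 mod 83 = 50. ✓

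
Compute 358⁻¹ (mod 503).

111

Run the extended Euclidean algorithm:
503 = 1×358 + 145
358 = 2×145 + 68
145 = 2×68 + 9
68 = 7×9 + 5
9 = 1×5 + 4
5 = 1×4 + 1
4 = 4×1 + 0
gcd(358, 503) = 1, so the inverse exists.
Bézout: 1 = −79×503 + 111×358.
So 358⁻¹ ≡ 111 (mod 503).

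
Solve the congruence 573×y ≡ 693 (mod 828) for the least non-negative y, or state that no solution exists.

gcd(573, 828) = 3, and 3 | 693, so solutions exist.
Divide through by 3: 191×y = 231 (mod 276).
191⁻¹ ≡ 263 (mod 276).
y ≡ 263×231 ≡ 33 (mod 276).
The smallest non-negative solution is y = 33.

33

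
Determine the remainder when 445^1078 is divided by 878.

1078 in binary is 10000110110, i.e. 1078 = 1024 + 32 + 16 + 4 + 2.
445^1 ≡ 445 (mod 878)
445^2 ≡ 445^2 = 198025 ≡ 475 (mod 878)
445^4 ≡ 475^2 = 225625 ≡ 857 (mod 878)
445^8 ≡ 857^2 = 734449 ≡ 441 (mod 878)
445^16 ≡ 441^2 = 194481 ≡ 443 (mod 878)
445^32 ≡ 443^2 = 196249 ≡ 455 (mod 878)
445^64 ≡ 455^2 = 207025 ≡ 695 (mod 878)
445^128 ≡ 695^2 = 483025 ≡ 125 (mod 878)
445^256 ≡ 125^2 = 15625 ≡ 699 (mod 878)
445^512 ≡ 699^2 = 488601 ≡ 433 (mod 878)
445^1024 ≡ 433^2 = 187489 ≡ 475 (mod 878)
445^1078 = 445^1024 * 445^32 * 445^16 * 445^4 * 445^2 ≡ 475 * 455 * 443 * 857 * 475 (mod 878).
Accumulate the product:
475 * 455 = 216125 ≡ 137
137 * 443 = 60691 ≡ 109
109 * 857 = 93413 ≡ 345
345 * 475 = 163875 ≡ 567

567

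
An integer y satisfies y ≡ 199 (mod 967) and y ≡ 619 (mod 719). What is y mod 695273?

967⁻¹ mod 719: 967·374 ≡ 1 (mod 719), so 967⁻¹ ≡ 374.
y = 199 + 967·((619 − 199)·374 mod 719) = 199 + 967·338 = 327045.
Check: 327045 mod 967 = 199, 327045 mod 719 = 619. ✓

327045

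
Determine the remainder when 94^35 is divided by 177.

35 in binary is 100011, i.e. 35 = 32 + 2 + 1.
94^1 ≡ 94 (mod 177)
94^2 ≡ 94^2 = 8836 ≡ 163 (mod 177)
94^4 ≡ 163^2 = 26569 ≡ 19 (mod 177)
94^8 ≡ 19^2 = 361 ≡ 7 (mod 177)
94^16 ≡ 7^2 = 49 (mod 177)
94^32 ≡ 49^2 = 2401 ≡ 100 (mod 177)
94^35 = 94^32 * 94^2 * 94^1 ≡ 100 * 163 * 94 (mod 177).
Accumulate the product:
100 * 163 = 16300 ≡ 16
16 * 94 = 1504 ≡ 88

88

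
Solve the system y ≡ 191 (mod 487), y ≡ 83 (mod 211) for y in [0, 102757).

35742

487⁻¹ mod 211: 487*13 ≡ 1 (mod 211), so 487⁻¹ ≡ 13.
y = 191 + 487*((83 − 191)*13 mod 211) = 191 + 487*73 = 35742.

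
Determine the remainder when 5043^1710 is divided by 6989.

4997

1710 in binary is 11010101110, i.e. 1710 = 1024 + 512 + 128 + 32 + 8 + 4 + 2.
5043^1 ≡ 5043 (mod 6989)
5043^2 ≡ 5043^2 = 25431849 ≡ 5867 (mod 6989)
5043^4 ≡ 5867^2 = 34421689 ≡ 864 (mod 6989)
5043^8 ≡ 864^2 = 746496 ≡ 5662 (mod 6989)
5043^16 ≡ 5662^2 = 32058244 ≡ 6690 (mod 6989)
5043^32 ≡ 6690^2 = 44756100 ≡ 5533 (mod 6989)
5043^64 ≡ 5533^2 = 30614089 ≡ 2269 (mod 6989)
5043^128 ≡ 2269^2 = 5148361 ≡ 4457 (mod 6989)
5043^256 ≡ 4457^2 = 19864849 ≡ 2111 (mod 6989)
5043^512 ≡ 2111^2 = 4456321 ≡ 4328 (mod 6989)
5043^1024 ≡ 4328^2 = 18731584 ≡ 1064 (mod 6989)
5043^1710 = 5043^1024 × 5043^512 × 5043^128 × 5043^32 × 5043^8 × 5043^4 × 5043^2 ≡ 1064 × 4328 × 4457 × 5533 × 5662 × 864 × 5867 (mod 6989).
Accumulate the product:
1064 × 4328 = 4604992 ≡ 6230
6230 × 4457 = 27767110 ≡ 6802
6802 × 5533 = 37635466 ≡ 6690
6690 × 5662 = 37878780 ≡ 5389
5389 × 864 = 4656096 ≡ 1422
1422 × 5867 = 8342874 ≡ 4997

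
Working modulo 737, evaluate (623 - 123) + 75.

575

623 - 123 = 500
500 + 75 = 575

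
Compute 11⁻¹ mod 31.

Apply the Euclidean algorithm and back-substitute:
31 = 2*11 + 9
11 = 1*9 + 2
9 = 4*2 + 1
2 = 2*1 + 0
gcd(11, 31) = 1, so the inverse exists.
Bézout: 1 = 5*31 − 14*11.
So 11⁻¹ ≡ −14 ≡ 17 (mod 31).

17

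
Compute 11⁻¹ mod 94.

By the extended Euclidean algorithm:
94 = 8*11 + 6
11 = 1*6 + 5
6 = 1*5 + 1
5 = 5*1 + 0
gcd(11, 94) = 1, so the inverse exists.
Bézout: 1 = 2*94 − 17*11.
So 11⁻¹ ≡ −17 ≡ 77 (mod 94).

77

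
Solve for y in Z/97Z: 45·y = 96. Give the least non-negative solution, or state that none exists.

gcd(45, 97) = 1, so a unique solution mod 97 exists.
45⁻¹ ≡ 69 (mod 97).
y ≡ 69·96 ≡ 28 (mod 97).

28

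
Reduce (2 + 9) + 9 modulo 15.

5

2 + 9 = 11
11 + 9 = 20 ≡ 5 (mod 15)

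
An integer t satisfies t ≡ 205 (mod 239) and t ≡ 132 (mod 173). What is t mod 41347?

239⁻¹ mod 173: 239·97 ≡ 1 (mod 173), so 239⁻¹ ≡ 97.
t = 205 + 239·((132 − 205)·97 mod 173) = 205 + 239·12 = 3073.

3073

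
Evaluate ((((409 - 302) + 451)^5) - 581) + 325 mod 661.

608

409 - 302 = 107
107 + 451 = 558
(558)^5 ≡ 203 (mod 661)
203 - 581 = -378 ≡ 283 (mod 661)
283 + 325 = 608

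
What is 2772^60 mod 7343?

6944

60 in binary is 111100, i.e. 60 = 32 + 16 + 8 + 4.
2772^1 ≡ 2772 (mod 7343)
2772^2 ≡ 2772^2 = 7683984 ≡ 3206 (mod 7343)
2772^4 ≡ 3206^2 = 10278436 ≡ 5579 (mod 7343)
2772^8 ≡ 5579^2 = 31125241 ≡ 5607 (mod 7343)
2772^16 ≡ 5607^2 = 31438449 ≡ 3066 (mod 7343)
2772^32 ≡ 3066^2 = 9400356 ≡ 1316 (mod 7343)
2772^60 = 2772^32 · 2772^16 · 2772^8 · 2772^4 ≡ 1316 · 3066 · 5607 · 5579 (mod 7343).
Accumulate the product:
1316 · 3066 = 4034856 ≡ 3549
3549 · 5607 = 19899243 ≡ 7056
7056 · 5579 = 39365424 ≡ 6944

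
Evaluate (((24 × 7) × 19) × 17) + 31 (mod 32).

24 × 7 = 168 ≡ 8 (mod 32)
8 × 19 = 152 ≡ 24 (mod 32)
24 × 17 = 408 ≡ 24 (mod 32)
24 + 31 = 55 ≡ 23 (mod 32)

23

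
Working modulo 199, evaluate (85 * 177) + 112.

33

85 * 177 = 15045 ≡ 120 (mod 199)
120 + 112 = 232 ≡ 33 (mod 199)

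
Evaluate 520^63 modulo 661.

523

Compute successive squares:
63 in binary is 111111, i.e. 63 = 32 + 16 + 8 + 4 + 2 + 1.
520^1 ≡ 520 (mod 661)
520^2 ≡ 520^2 = 270400 ≡ 51 (mod 661)
520^4 ≡ 51^2 = 2601 ≡ 618 (mod 661)
520^8 ≡ 618^2 = 381924 ≡ 527 (mod 661)
520^16 ≡ 527^2 = 277729 ≡ 109 (mod 661)
520^32 ≡ 109^2 = 11881 ≡ 644 (mod 661)
520^63 = 520^32 · 520^16 · 520^8 · 520^4 · 520^2 · 520^1 ≡ 644 · 109 · 527 · 618 · 51 · 520 (mod 661).
Accumulate the product:
644 · 109 = 70196 ≡ 130
130 · 527 = 68510 ≡ 427
427 · 618 = 263886 ≡ 147
147 · 51 = 7497 ≡ 226
226 · 520 = 117520 ≡ 523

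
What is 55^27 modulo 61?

37

27 in binary is 11011, i.e. 27 = 16 + 8 + 2 + 1.
55^1 ≡ 55 (mod 61)
55^2 ≡ 55^2 = 3025 ≡ 36 (mod 61)
55^4 ≡ 36^2 = 1296 ≡ 15 (mod 61)
55^8 ≡ 15^2 = 225 ≡ 42 (mod 61)
55^16 ≡ 42^2 = 1764 ≡ 56 (mod 61)
55^27 = 55^16 * 55^8 * 55^2 * 55^1 ≡ 56 * 42 * 36 * 55 (mod 61).
Accumulate the product:
56 * 42 = 2352 ≡ 34
34 * 36 = 1224 ≡ 4
4 * 55 = 220 ≡ 37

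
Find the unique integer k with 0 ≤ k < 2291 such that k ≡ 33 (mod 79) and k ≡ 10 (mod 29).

1692

79⁻¹ mod 29: 79*18 ≡ 1 (mod 29), so 79⁻¹ ≡ 18.
k = 33 + 79*((10 − 33)*18 mod 29) = 33 + 79*21 = 1692.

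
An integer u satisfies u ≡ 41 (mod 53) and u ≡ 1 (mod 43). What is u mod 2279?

53⁻¹ mod 43: 53×13 ≡ 1 (mod 43), so 53⁻¹ ≡ 13.
u = 41 + 53×((1 − 41)×13 mod 43) = 41 + 53×39 = 2108.
Check: 2108 mod 53 = 41, 2108 mod 43 = 1. ✓

2108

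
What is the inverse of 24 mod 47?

2

47 = 1·24 + 23
24 = 1·23 + 1
23 = 23·1 + 0
gcd(24, 47) = 1, so the inverse exists.
Back-substitute for 1:
1 = 1·24 − 1·23
  = −1·47 + 2·24
So 24⁻¹ ≡ 2 (mod 47).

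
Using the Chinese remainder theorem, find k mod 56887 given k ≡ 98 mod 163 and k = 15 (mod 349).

40848

163⁻¹ mod 349: 163·182 ≡ 1 (mod 349), so 163⁻¹ ≡ 182.
k = 98 + 163·((15 − 98)·182 mod 349) = 98 + 163·250 = 40848.
Check: 40848 mod 163 = 98, 40848 mod 349 = 15. ✓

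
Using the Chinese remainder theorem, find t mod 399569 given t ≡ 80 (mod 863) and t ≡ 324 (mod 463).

863⁻¹ mod 463: 863*316 ≡ 1 (mod 463), so 863⁻¹ ≡ 316.
t = 80 + 863*((324 − 80)*316 mod 463) = 80 + 863*246 = 212378.

212378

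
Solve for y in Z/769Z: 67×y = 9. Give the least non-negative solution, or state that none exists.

gcd(67, 769) = 1, so a unique solution mod 769 exists.
67⁻¹ ≡ 264 (mod 769).
y ≡ 264×9 ≡ 69 (mod 769).

69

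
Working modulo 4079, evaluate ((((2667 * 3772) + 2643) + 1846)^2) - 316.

2667 * 3772 = 10059924 ≡ 1110 (mod 4079)
1110 + 2643 = 3753
3753 + 1846 = 5599 ≡ 1520 (mod 4079)
(1520)^2 ≡ 1686 (mod 4079)
1686 - 316 = 1370

1370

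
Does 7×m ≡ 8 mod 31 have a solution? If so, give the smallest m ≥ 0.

gcd(7, 31) = 1, so a unique solution mod 31 exists.
7⁻¹ ≡ 9 (mod 31).
m ≡ 9×8 ≡ 10 (mod 31).

10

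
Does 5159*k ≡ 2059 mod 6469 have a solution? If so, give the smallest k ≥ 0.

gcd(5159, 6469) = 1, so a unique solution mod 6469 exists.
5159⁻¹ ≡ 2316 (mod 6469).
k ≡ 2316*2059 ≡ 991 (mod 6469).

991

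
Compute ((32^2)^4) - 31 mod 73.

(32)^2 ≡ 2 (mod 73)
(2)^4 ≡ 16 (mod 73)
16 - 31 = -15 ≡ 58 (mod 73)

58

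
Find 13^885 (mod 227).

13^1 ≡ 13 (mod 227)
13^2 ≡ 13^2 = 169 (mod 227)
13^4 ≡ 169^2 = 28561 ≡ 186 (mod 227)
13^8 ≡ 186^2 = 34596 ≡ 92 (mod 227)
13^16 ≡ 92^2 = 8464 ≡ 65 (mod 227)
13^32 ≡ 65^2 = 4225 ≡ 139 (mod 227)
13^64 ≡ 139^2 = 19321 ≡ 26 (mod 227)
13^128 ≡ 26^2 = 676 ≡ 222 (mod 227)
13^256 ≡ 222^2 = 49284 ≡ 25 (mod 227)
13^512 ≡ 25^2 = 625 ≡ 171 (mod 227)
13^885 = 13^512 * 13^256 * 13^64 * 13^32 * 13^16 * 13^4 * 13^1 ≡ 171 * 25 * 26 * 139 * 65 * 186 * 13 (mod 227).
Accumulate the product:
171 * 25 = 4275 ≡ 189
189 * 26 = 4914 ≡ 147
147 * 139 = 20433 ≡ 3
3 * 65 = 195
195 * 186 = 36270 ≡ 177
177 * 13 = 2301 ≡ 31

31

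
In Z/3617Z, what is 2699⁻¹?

2762

Run the extended Euclidean algorithm:
3617 = 1*2699 + 918
2699 = 2*918 + 863
918 = 1*863 + 55
863 = 15*55 + 38
55 = 1*38 + 17
38 = 2*17 + 4
17 = 4*4 + 1
4 = 4*1 + 0
gcd(2699, 3617) = 1, so the inverse exists.
Bézout: 1 = 638*3617 − 855*2699.
So 2699⁻¹ ≡ −855 ≡ 2762 (mod 3617).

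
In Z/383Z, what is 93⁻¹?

383 = 4·93 + 11
93 = 8·11 + 5
11 = 2·5 + 1
5 = 5·1 + 0
gcd(93, 383) = 1, so the inverse exists.
Bézout: 1 = 17·383 − 70·93.
So 93⁻¹ ≡ −70 ≡ 313 (mod 383).

313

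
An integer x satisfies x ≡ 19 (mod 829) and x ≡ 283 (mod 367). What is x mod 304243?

43956

829⁻¹ mod 367: 829·85 ≡ 1 (mod 367), so 829⁻¹ ≡ 85.
x = 19 + 829·((283 − 19)·85 mod 367) = 19 + 829·53 = 43956.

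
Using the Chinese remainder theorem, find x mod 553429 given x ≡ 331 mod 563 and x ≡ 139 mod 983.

563⁻¹ mod 983: 563×110 ≡ 1 (mod 983), so 563⁻¹ ≡ 110.
x = 331 + 563×((139 − 331)×110 mod 983) = 331 + 563×506 = 285209.

285209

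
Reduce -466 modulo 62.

-466 = -8×62 + 30, so -466 ≡ 30 (mod 62).

30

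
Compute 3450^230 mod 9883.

5775

By square-and-multiply:
3450^1 ≡ 3450 (mod 9883)
3450^2 ≡ 3450^2 = 11902500 ≡ 3368 (mod 9883)
3450^4 ≡ 3368^2 = 11343424 ≡ 7623 (mod 9883)
3450^8 ≡ 7623^2 = 58110129 ≡ 7972 (mod 9883)
3450^16 ≡ 7972^2 = 63552784 ≡ 5094 (mod 9883)
3450^32 ≡ 5094^2 = 25948836 ≡ 5961 (mod 9883)
3450^64 ≡ 5961^2 = 35533521 ≡ 4136 (mod 9883)
3450^128 ≡ 4136^2 = 17106496 ≡ 8906 (mod 9883)
3450^230 = 3450^128 · 3450^64 · 3450^32 · 3450^4 · 3450^2 ≡ 8906 · 4136 · 5961 · 7623 · 3368 (mod 9883).
Accumulate the product:
8906 · 4136 = 36835216 ≡ 1275
1275 · 5961 = 7600275 ≡ 248
248 · 7623 = 1890504 ≡ 2851
2851 · 3368 = 9602168 ≡ 5775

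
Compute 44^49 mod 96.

By square-and-multiply:
49 in binary is 110001, i.e. 49 = 32 + 16 + 1.
44^1 ≡ 44 (mod 96)
44^2 ≡ 44^2 = 1936 ≡ 16 (mod 96)
44^4 ≡ 16^2 = 256 ≡ 64 (mod 96)
44^8 ≡ 64^2 = 4096 ≡ 64 (mod 96)
44^16 ≡ 64^2 = 4096 ≡ 64 (mod 96)
44^32 ≡ 64^2 = 4096 ≡ 64 (mod 96)
44^49 = 44^32 · 44^16 · 44^1 ≡ 64 · 64 · 44 (mod 96).
Accumulate the product:
64 · 64 = 4096 ≡ 64
64 · 44 = 2816 ≡ 32

32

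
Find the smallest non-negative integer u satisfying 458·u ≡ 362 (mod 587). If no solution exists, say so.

70

gcd(458, 587) = 1, so a unique solution mod 587 exists.
458⁻¹ ≡ 91 (mod 587).
u ≡ 91·362 ≡ 70 (mod 587).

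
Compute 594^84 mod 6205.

Compute successive squares:
84 in binary is 1010100, i.e. 84 = 64 + 16 + 4.
594^1 ≡ 594 (mod 6205)
594^2 ≡ 594^2 = 352836 ≡ 5356 (mod 6205)
594^4 ≡ 5356^2 = 28686736 ≡ 1021 (mod 6205)
594^8 ≡ 1021^2 = 1042441 ≡ 1 (mod 6205)
594^16 ≡ 1^2 = 1 (mod 6205)
594^32 ≡ 1^2 = 1 (mod 6205)
594^64 ≡ 1^2 = 1 (mod 6205)
594^84 = 594^64 * 594^16 * 594^4 ≡ 1 * 1 * 1021 (mod 6205).
Accumulate the product:
1 * 1 = 1
1 * 1021 = 1021

1021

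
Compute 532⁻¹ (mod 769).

305

Apply the Euclidean algorithm and back-substitute:
769 = 1·532 + 237
532 = 2·237 + 58
237 = 4·58 + 5
58 = 11·5 + 3
5 = 1·3 + 2
3 = 1·2 + 1
2 = 2·1 + 0
gcd(532, 769) = 1, so the inverse exists.
Bézout: 1 = −211·769 + 305·532.
So 532⁻¹ ≡ 305 (mod 769).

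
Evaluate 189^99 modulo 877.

94

Using repeated squaring:
189^1 ≡ 189 (mod 877)
189^2 ≡ 189^2 = 35721 ≡ 641 (mod 877)
189^4 ≡ 641^2 = 410881 ≡ 445 (mod 877)
189^8 ≡ 445^2 = 198025 ≡ 700 (mod 877)
189^16 ≡ 700^2 = 490000 ≡ 634 (mod 877)
189^32 ≡ 634^2 = 401956 ≡ 290 (mod 877)
189^64 ≡ 290^2 = 84100 ≡ 785 (mod 877)
189^99 = 189^64 × 189^32 × 189^2 × 189^1 ≡ 785 × 290 × 641 × 189 (mod 877).
Accumulate the product:
785 × 290 = 227650 ≡ 507
507 × 641 = 324987 ≡ 497
497 × 189 = 93933 ≡ 94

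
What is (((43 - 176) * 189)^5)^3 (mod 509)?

258

43 - 176 = -133 ≡ 376 (mod 509)
376 * 189 = 71064 ≡ 313 (mod 509)
(313)^5 ≡ 418 (mod 509)
(418)^3 ≡ 258 (mod 509)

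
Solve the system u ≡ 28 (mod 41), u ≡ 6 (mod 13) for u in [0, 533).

110

41⁻¹ mod 13: 41*7 ≡ 1 (mod 13), so 41⁻¹ ≡ 7.
u = 28 + 41*((6 − 28)*7 mod 13) = 28 + 41*2 = 110.
Check: 110 mod 41 = 28, 110 mod 13 = 6. ✓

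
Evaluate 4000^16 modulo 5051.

1222

4000^1 ≡ 4000 (mod 5051)
4000^2 ≡ 4000^2 = 16000000 ≡ 3483 (mod 5051)
4000^4 ≡ 3483^2 = 12131289 ≡ 3838 (mod 5051)
4000^8 ≡ 3838^2 = 14730244 ≡ 1528 (mod 5051)
4000^16 ≡ 1528^2 = 2334784 ≡ 1222 (mod 5051)
So 4000^16 ≡ 1222 (mod 5051).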